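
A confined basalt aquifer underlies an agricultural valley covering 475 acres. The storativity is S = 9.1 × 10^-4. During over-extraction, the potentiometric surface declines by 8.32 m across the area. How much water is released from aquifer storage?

A = 475 acres = 1.922 × 10^6 m²
ΔV = S × A × Δh = 9.1 × 10^-4 × 1.922 × 10^6 m² × 8.32 m = 14550 m³

ΔV ≈ 14600 m³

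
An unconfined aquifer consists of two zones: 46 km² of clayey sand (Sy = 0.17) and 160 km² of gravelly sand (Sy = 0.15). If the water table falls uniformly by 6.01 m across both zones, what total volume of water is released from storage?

A₁ = 46 km² = 4.6 × 10^7 m²; A₂ = 160 km² = 1.6 × 10^8 m²
ΔV₁ = 0.17 × 4.6 × 10^7 × 6.01 = 4.7 × 10^7 m³
ΔV₂ = 0.15 × 1.6 × 10^8 × 6.01 = 1.442 × 10^8 m³
ΔV = ΔV₁ + ΔV₂ = 1.912 × 10^8 m³

ΔV ≈ 1.91 × 10^8 m³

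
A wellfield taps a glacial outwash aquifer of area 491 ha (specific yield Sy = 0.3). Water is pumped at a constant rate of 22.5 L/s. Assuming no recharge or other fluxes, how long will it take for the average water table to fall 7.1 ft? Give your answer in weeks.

A = 491 ha = 4.91 × 10^6 m²
Δh = 7.1 ft = 2.164 m
ΔV = Sy × A × Δh = 0.3 × 4.91 × 10^6 × 2.164 = 3.188 × 10^6 m³
Q = 22.5 L/s = 1944 m³/d
t = ΔV / Q = 3.188 × 10^6 m³ / 1944 m³/d = 1640 d
t = 1640 d ≈ 234.3 weeks

t ≈ 234 weeks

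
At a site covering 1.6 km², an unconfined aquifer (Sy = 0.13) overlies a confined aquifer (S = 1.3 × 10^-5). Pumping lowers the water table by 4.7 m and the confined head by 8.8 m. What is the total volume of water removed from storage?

ΔV ≈ 9.78 × 10^5 m³

A = 1.6 km² = 1.6 × 10^6 m²
Unconfined: ΔV_u = Sy × A × Δh_u = 0.13 × 1.6 × 10^6 × 4.7 = 9.776 × 10^5 m³
Confined: ΔV_c = S × A × Δh_c = 1.3 × 10^-5 × 1.6 × 10^6 × 8.8 = 183 m³
Total ΔV = 9.776 × 10^5 + 183 = 9.778 × 10^5 m³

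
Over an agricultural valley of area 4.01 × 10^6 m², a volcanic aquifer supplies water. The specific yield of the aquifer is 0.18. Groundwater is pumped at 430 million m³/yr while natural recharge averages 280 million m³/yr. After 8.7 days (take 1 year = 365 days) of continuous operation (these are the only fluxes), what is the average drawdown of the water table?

Net abstraction = 430 − 280 = 150 million m³/yr
Q_net = 150 million m³/yr = 4.11 × 10^5 m³/d
ΔV = Q × t = 4.11 × 10^5 m³/d × 8.7 d = 3.575 × 10^6 m³
Δh = ΔV / (Sy × A) = 3.575 × 10^6 / (0.18 × 4.01 × 10^6) = 4.953 m

Δh ≈ 4.95 m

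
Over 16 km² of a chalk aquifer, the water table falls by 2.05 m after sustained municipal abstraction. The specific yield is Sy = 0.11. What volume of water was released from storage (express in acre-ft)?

A = 16 km² = 1.6 × 10^7 m²
ΔV = Sy × A × Δh = 0.11 × 1.6 × 10^7 m² × 2.05 m = 3.608 × 10^6 m³
ΔV = 3.608 × 10^6 m³ = 2925 acre-ft

ΔV ≈ 2930 acre-ft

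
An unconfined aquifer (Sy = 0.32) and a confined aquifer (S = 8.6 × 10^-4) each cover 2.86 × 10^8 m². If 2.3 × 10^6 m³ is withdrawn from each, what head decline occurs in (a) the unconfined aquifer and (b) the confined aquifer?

Unconfined: Δh_u = ΔV/(Sy·A) = 2.3 × 10^6/(0.32 × 2.86 × 10^8) = 0.02513 m
Confined: Δh_c = ΔV/(S·A) = 2.3 × 10^6/(8.6 × 10^-4 × 2.86 × 10^8) = 9.351 m

Δh_u ≈ 0.0251 m; Δh_c ≈ 9.35 m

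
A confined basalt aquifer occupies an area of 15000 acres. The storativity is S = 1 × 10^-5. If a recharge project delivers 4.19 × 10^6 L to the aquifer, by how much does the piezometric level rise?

A = 15000 acres = 6.07 × 10^7 m²
ΔV = 4.19 × 10^6 L = 4190 m³
Δh = ΔV / (S × A) = 4190 m³ / (1 × 10^-5 × 6.07 × 10^7 m²) = 6.902 m

Δh ≈ 6.9 m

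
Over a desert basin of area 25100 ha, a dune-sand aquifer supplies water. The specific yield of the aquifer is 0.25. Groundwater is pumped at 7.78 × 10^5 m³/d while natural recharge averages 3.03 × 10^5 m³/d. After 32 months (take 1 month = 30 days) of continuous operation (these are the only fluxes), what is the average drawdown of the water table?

Δh ≈ 7.27 m

A = 25100 ha = 2.51 × 10^8 m²
Net abstraction = 7.78 × 10^5 − 3.03 × 10^5 = 4.75 × 10^5 m³/d
t = 32 months = 960 d
ΔV = Q × t = 4.75 × 10^5 m³/d × 960 d = 4.56 × 10^8 m³
Δh = ΔV / (Sy × A) = 4.56 × 10^8 / (0.25 × 2.51 × 10^8) = 7.267 m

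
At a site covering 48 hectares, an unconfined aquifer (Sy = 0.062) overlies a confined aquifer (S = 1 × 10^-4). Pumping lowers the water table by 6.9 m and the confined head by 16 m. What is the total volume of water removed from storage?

A = 48 hectares = 4.8 × 10^5 m²
Unconfined: ΔV_u = Sy × A × Δh_u = 0.062 × 4.8 × 10^5 × 6.9 = 2.053 × 10^5 m³
Confined: ΔV_c = S × A × Δh_c = 1 × 10^-4 × 4.8 × 10^5 × 16 = 768 m³
Total ΔV = 2.053 × 10^5 + 768 = 2.061 × 10^5 m³

ΔV ≈ 2.06 × 10^5 m³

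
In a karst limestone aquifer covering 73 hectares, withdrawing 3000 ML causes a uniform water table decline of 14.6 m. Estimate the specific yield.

A = 73 hectares = 7.3 × 10^5 m²
ΔV = 3000 ML = 3 × 10^6 m³
Sy = ΔV / (A × Δh) = 3 × 10^6 m³ / (7.3 × 10^5 m² × 14.6 m) = 0.2815

Sy ≈ 0.28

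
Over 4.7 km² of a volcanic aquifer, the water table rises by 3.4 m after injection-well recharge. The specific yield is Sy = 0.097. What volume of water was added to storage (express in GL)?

ΔV ≈ 1.55 GL

A = 4.7 km² = 4.7 × 10^6 m²
ΔV = Sy × A × Δh = 0.097 × 4.7 × 10^6 m² × 3.4 m = 1.55 × 10^6 m³
ΔV = 1.55 × 10^6 m³ = 1.55 GL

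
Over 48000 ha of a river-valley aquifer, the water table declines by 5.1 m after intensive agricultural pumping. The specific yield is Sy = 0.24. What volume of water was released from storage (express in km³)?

A = 48000 ha = 4.8 × 10^8 m²
ΔV = Sy × A × Δh = 0.24 × 4.8 × 10^8 m² × 5.1 m = 5.875 × 10^8 m³
ΔV = 5.875 × 10^8 m³ = 0.5875 km³

ΔV ≈ 0.588 km³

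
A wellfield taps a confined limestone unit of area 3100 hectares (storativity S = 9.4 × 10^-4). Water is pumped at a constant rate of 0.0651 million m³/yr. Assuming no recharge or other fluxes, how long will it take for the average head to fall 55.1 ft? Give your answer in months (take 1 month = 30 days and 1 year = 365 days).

t ≈ 91.5 months

A = 3100 hectares = 3.1 × 10^7 m²
Δh = 55.1 ft = 16.79 m
ΔV = S × A × Δh = 9.4 × 10^-4 × 3.1 × 10^7 × 16.79 = 4.894 × 10^5 m³
Q = 0.0651 million m³/yr = 178.4 m³/d
t = ΔV / Q = 4.894 × 10^5 m³ / 178.4 m³/d = 2744 d
t = 2744 d ≈ 91.46 months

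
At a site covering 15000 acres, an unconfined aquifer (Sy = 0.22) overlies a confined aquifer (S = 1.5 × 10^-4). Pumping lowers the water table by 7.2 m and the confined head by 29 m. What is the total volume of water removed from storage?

ΔV ≈ 9.64 × 10^7 m³

A = 15000 acres = 6.07 × 10^7 m²
Unconfined: ΔV_u = Sy × A × Δh_u = 0.22 × 6.07 × 10^7 × 7.2 = 9.615 × 10^7 m³
Confined: ΔV_c = S × A × Δh_c = 1.5 × 10^-4 × 6.07 × 10^7 × 29 = 2.641 × 10^5 m³
Total ΔV = 9.615 × 10^7 + 2.641 × 10^5 = 9.642 × 10^7 m³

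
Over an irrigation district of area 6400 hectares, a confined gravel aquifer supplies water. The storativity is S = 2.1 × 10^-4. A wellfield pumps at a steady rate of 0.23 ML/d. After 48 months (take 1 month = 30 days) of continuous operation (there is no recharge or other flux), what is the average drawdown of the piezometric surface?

Δh ≈ 24.6 m

A = 6400 hectares = 6.4 × 10^7 m²
Q = 0.23 ML/d = 230 m³/d
t = 48 months = 1440 d
ΔV = Q × t = 230 m³/d × 1440 d = 3.312 × 10^5 m³
Δh = ΔV / (S × A) = 3.312 × 10^5 / (2.1 × 10^-4 × 6.4 × 10^7) = 24.64 m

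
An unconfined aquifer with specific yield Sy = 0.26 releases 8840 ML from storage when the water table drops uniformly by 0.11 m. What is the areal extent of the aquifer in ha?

A ≈ 30900 ha

ΔV = 8840 ML = 8.84 × 10^6 m³
A = ΔV / (Sy × Δh) = 8.84 × 10^6 / (0.26 × 0.11) = 3.091 × 10^8 m²
A = 3.091 × 10^8 m² = 30910 ha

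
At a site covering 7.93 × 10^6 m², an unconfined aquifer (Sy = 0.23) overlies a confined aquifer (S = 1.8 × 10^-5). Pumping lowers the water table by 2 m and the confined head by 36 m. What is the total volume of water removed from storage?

ΔV ≈ 3.65 × 10^6 m³

Unconfined: ΔV_u = Sy × A × Δh_u = 0.23 × 7.93 × 10^6 × 2 = 3.648 × 10^6 m³
Confined: ΔV_c = S × A × Δh_c = 1.8 × 10^-5 × 7.93 × 10^6 × 36 = 5139 m³
Total ΔV = 3.648 × 10^6 + 5139 = 3.653 × 10^6 m³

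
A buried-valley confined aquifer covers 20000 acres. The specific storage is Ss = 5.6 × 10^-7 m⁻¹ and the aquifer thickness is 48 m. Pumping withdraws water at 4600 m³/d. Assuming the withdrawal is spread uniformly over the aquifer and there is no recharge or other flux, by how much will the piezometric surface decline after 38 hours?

S = Ss × b = 5.6 × 10^-7 m⁻¹ × 48 m = 2.688 × 10^-5
A = 20000 acres = 8.094 × 10^7 m²
t = 38 hours = 1.583 d
ΔV = Q × t = 4600 m³/d × 1.583 d = 7283 m³
Δh = ΔV / (S × A) = 7283 / (2.688 × 10^-5 × 8.094 × 10^7) = 3.348 m

Δh ≈ 3.35 m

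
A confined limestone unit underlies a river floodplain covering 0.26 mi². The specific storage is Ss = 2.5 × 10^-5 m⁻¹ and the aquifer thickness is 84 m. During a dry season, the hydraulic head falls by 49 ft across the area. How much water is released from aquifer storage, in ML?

ΔV ≈ 21.1 ML

S = Ss × b = 2.5 × 10^-5 m⁻¹ × 84 m = 2.1 × 10^-3
A = 0.26 mi² = 6.734 × 10^5 m²
Δh = 49 ft = 14.94 m
ΔV = S × A × Δh = 0.0021 × 6.734 × 10^5 m² × 14.94 m = 21120 m³
ΔV = 21120 m³ = 21.12 ML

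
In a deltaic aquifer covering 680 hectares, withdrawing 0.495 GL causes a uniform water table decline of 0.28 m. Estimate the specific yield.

A = 680 hectares = 6.8 × 10^6 m²
ΔV = 0.495 GL = 4.95 × 10^5 m³
Sy = ΔV / (A × Δh) = 4.95 × 10^5 m³ / (6.8 × 10^6 m² × 0.28 m) = 0.26

Sy ≈ 0.26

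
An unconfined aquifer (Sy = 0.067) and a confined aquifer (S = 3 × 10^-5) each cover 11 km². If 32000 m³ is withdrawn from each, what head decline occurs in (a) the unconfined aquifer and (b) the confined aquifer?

Δh_u ≈ 0.0434 m; Δh_c ≈ 97 m

A = 11 km² = 1.1 × 10^7 m²
Unconfined: Δh_u = ΔV/(Sy·A) = 32000/(0.067 × 1.1 × 10^7) = 0.04342 m
Confined: Δh_c = ΔV/(S·A) = 32000/(3 × 10^-5 × 1.1 × 10^7) = 96.97 m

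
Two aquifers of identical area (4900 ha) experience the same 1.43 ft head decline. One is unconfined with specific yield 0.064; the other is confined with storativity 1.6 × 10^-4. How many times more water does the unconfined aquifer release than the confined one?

A = 4900 ha = 4.9 × 10^7 m²
Δh = 1.43 ft = 0.4359 m
Unconfined: ΔV_u = Sy × A × Δh = 0.064 × 4.9 × 10^7 × 0.4359 = 1.367 × 10^6 m³
Confined: ΔV_c = S × A × Δh = 1.6 × 10^-4 × 4.9 × 10^7 × 0.4359 = 3417 m³
Ratio = ΔV_u / ΔV_c = Sy / S = 0.064 / 1.6 × 10^-4 = 400

ΔV_u / ΔV_c ≈ 400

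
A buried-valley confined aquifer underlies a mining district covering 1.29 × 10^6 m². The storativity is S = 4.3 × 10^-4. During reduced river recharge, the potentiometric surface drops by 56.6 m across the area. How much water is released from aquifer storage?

ΔV = S × A × Δh = 4.3 × 10^-4 × 1.29 × 10^6 m² × 56.6 m = 31400 m³

ΔV ≈ 31400 m³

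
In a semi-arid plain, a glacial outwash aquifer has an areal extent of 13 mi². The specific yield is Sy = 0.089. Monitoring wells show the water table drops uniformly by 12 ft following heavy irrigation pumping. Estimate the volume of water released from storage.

A = 13 mi² = 3.367 × 10^7 m²
Δh = 12 ft = 3.658 m
ΔV = Sy × A × Δh = 0.089 × 3.367 × 10^7 m² × 3.658 m = 1.096 × 10^7 m³

ΔV ≈ 1.1 × 10^7 m³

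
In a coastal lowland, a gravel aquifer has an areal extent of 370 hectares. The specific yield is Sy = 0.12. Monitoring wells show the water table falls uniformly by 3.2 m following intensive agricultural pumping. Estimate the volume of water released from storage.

A = 370 hectares = 3.7 × 10^6 m²
ΔV = Sy × A × Δh = 0.12 × 3.7 × 10^6 m² × 3.2 m = 1.421 × 10^6 m³

ΔV ≈ 1.42 × 10^6 m³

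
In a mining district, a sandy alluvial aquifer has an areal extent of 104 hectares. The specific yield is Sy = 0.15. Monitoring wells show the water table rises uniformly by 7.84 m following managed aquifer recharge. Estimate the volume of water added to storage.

ΔV ≈ 1.22 × 10^6 m³

A = 104 hectares = 1.04 × 10^6 m²
ΔV = Sy × A × Δh = 0.15 × 1.04 × 10^6 m² × 7.84 m = 1.223 × 10^6 m³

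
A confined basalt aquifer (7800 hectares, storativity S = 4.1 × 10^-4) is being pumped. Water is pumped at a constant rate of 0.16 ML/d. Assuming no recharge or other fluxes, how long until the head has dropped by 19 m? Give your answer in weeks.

A = 7800 hectares = 7.8 × 10^7 m²
ΔV = S × A × Δh = 4.1 × 10^-4 × 7.8 × 10^7 × 19 = 6.076 × 10^5 m³
Q = 0.16 ML/d = 160 m³/d
t = ΔV / Q = 6.076 × 10^5 m³ / 160 m³/d = 3798 d
t = 3798 d ≈ 542.5 weeks

t ≈ 543 weeks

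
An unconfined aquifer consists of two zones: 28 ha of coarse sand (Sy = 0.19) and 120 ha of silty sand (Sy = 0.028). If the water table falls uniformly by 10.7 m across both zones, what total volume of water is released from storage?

A₁ = 28 ha = 2.8 × 10^5 m²; A₂ = 120 ha = 1.2 × 10^6 m²
ΔV₁ = 0.19 × 2.8 × 10^5 × 10.7 = 5.692 × 10^5 m³
ΔV₂ = 0.028 × 1.2 × 10^6 × 10.7 = 3.595 × 10^5 m³
ΔV = ΔV₁ + ΔV₂ = 9.288 × 10^5 m³

ΔV ≈ 9.29 × 10^5 m³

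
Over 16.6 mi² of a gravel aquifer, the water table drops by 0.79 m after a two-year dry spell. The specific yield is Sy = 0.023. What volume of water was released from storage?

A = 16.6 mi² = 4.299 × 10^7 m²
ΔV = Sy × A × Δh = 0.023 × 4.299 × 10^7 m² × 0.79 m = 7.812 × 10^5 m³

ΔV ≈ 7.81 × 10^5 m³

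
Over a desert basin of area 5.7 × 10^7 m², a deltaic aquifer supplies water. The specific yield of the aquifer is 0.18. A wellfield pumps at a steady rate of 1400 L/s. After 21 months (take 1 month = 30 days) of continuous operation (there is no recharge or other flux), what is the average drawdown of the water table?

Δh ≈ 7.43 m

Q = 1400 L/s = 1.21 × 10^5 m³/d
t = 21 months = 630 d
ΔV = Q × t = 1.21 × 10^5 m³/d × 630 d = 7.62 × 10^7 m³
Δh = ΔV / (Sy × A) = 7.62 × 10^7 / (0.18 × 5.7 × 10^7) = 7.427 m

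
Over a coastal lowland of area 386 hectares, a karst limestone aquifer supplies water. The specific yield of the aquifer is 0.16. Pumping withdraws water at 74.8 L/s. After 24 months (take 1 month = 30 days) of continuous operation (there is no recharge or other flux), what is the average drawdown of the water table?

A = 386 hectares = 3.86 × 10^6 m²
Q = 74.8 L/s = 6463 m³/d
t = 24 months = 720 d
ΔV = Q × t = 6463 m³/d × 720 d = 4.653 × 10^6 m³
Δh = ΔV / (Sy × A) = 4.653 × 10^6 / (0.16 × 3.86 × 10^6) = 7.534 m

Δh ≈ 7.53 m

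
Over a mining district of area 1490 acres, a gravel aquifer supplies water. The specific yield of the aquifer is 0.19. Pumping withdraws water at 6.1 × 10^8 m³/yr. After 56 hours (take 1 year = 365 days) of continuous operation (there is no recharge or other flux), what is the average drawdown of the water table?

A = 1490 acres = 6.03 × 10^6 m²
Q = 6.1 × 10^8 m³/yr = 1.671 × 10^6 m³/d
t = 56 hours = 2.333 d
ΔV = Q × t = 1.671 × 10^6 m³/d × 2.333 d = 3.9 × 10^6 m³
Δh = ΔV / (Sy × A) = 3.9 × 10^6 / (0.19 × 6.03 × 10^6) = 3.404 m

Δh ≈ 3.4 m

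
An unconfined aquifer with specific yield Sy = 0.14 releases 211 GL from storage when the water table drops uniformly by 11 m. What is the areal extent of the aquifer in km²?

ΔV = 211 GL = 2.11 × 10^8 m³
A = ΔV / (Sy × Δh) = 2.11 × 10^8 / (0.14 × 11) = 1.37 × 10^8 m²
A = 1.37 × 10^8 m² = 137 km²

A ≈ 137 km²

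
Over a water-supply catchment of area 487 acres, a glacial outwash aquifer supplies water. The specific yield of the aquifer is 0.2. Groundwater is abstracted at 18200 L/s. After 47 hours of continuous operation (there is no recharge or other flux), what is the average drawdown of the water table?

A = 487 acres = 1.971 × 10^6 m²
Q = 18200 L/s = 1.572 × 10^6 m³/d
t = 47 hours = 1.958 d
ΔV = Q × t = 1.572 × 10^6 m³/d × 1.958 d = 3.079 × 10^6 m³
Δh = ΔV / (Sy × A) = 3.079 × 10^6 / (0.2 × 1.971 × 10^6) = 7.813 m

Δh ≈ 7.81 m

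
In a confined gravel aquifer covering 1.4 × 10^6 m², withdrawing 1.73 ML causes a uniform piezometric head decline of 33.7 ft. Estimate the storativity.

Δh = 33.7 ft = 10.27 m
ΔV = 1.73 ML = 1730 m³
S = ΔV / (A × Δh) = 1730 m³ / (1.4 × 10^6 m² × 10.27 m) = 1.203 × 10^-4

S ≈ 1.2 × 10^-4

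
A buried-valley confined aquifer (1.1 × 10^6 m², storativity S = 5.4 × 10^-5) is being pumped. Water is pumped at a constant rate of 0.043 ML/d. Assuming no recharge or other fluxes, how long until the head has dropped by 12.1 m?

t ≈ 16.7 days

ΔV = S × A × Δh = 5.4 × 10^-5 × 1.1 × 10^6 × 12.1 = 718.7 m³
Q = 0.043 ML/d = 43 m³/d
t = ΔV / Q = 718.7 m³ / 43 m³/d = 16.71 d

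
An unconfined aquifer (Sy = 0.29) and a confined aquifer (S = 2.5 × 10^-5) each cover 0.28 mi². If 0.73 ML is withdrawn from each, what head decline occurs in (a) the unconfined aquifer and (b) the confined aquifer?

A = 0.28 mi² = 7.252 × 10^5 m²
ΔV = 0.73 ML = 730 m³
Unconfined: Δh_u = ΔV/(Sy·A) = 730/(0.29 × 7.252 × 10^5) = 0.003471 m
Confined: Δh_c = ΔV/(S·A) = 730/(2.5 × 10^-5 × 7.252 × 10^5) = 40.26 m

Δh_u ≈ 0.00347 m; Δh_c ≈ 40.3 m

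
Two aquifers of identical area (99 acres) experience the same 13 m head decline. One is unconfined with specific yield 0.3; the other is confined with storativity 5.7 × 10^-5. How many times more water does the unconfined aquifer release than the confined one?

A = 99 acres = 4.006 × 10^5 m²
Unconfined: ΔV_u = Sy × A × Δh = 0.3 × 4.006 × 10^5 × 13 = 1.562 × 10^6 m³
Confined: ΔV_c = S × A × Δh = 5.7 × 10^-5 × 4.006 × 10^5 × 13 = 296.9 m³
Ratio = ΔV_u / ΔV_c = Sy / S = 0.3 / 5.7 × 10^-5 = 5263

ΔV_u / ΔV_c ≈ 5260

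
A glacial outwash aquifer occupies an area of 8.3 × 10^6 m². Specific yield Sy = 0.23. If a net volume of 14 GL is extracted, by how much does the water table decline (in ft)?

Δh ≈ 24.1 ft

ΔV = 14 GL = 1.4 × 10^7 m³
Δh = ΔV / (Sy × A) = 1.4 × 10^7 m³ / (0.23 × 8.3 × 10^6 m²) = 7.334 m
Δh = 7.334 m = 24.06 ft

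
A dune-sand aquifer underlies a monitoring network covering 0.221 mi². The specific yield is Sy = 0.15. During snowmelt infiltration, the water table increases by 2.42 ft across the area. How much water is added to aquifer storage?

ΔV ≈ 63300 m³

A = 0.221 mi² = 5.724 × 10^5 m²
Δh = 2.42 ft = 0.7376 m
ΔV = Sy × A × Δh = 0.15 × 5.724 × 10^5 m² × 0.7376 m = 63330 m³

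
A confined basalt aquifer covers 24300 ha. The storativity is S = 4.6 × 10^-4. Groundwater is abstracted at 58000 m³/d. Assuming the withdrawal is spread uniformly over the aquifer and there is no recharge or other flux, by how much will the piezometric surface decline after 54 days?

A = 24300 ha = 2.43 × 10^8 m²
ΔV = Q × t = 58000 m³/d × 54 d = 3.132 × 10^6 m³
Δh = ΔV / (S × A) = 3.132 × 10^6 / (4.6 × 10^-4 × 2.43 × 10^8) = 28.02 m

Δh ≈ 28 m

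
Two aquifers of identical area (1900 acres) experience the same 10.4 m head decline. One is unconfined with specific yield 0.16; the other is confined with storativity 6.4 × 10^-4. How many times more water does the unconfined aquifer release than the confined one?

ΔV_u / ΔV_c ≈ 250

A = 1900 acres = 7.689 × 10^6 m²
Unconfined: ΔV_u = Sy × A × Δh = 0.16 × 7.689 × 10^6 × 10.4 = 1.279 × 10^7 m³
Confined: ΔV_c = S × A × Δh = 6.4 × 10^-4 × 7.689 × 10^6 × 10.4 = 51180 m³
Ratio = ΔV_u / ΔV_c = Sy / S = 0.16 / 6.4 × 10^-4 = 250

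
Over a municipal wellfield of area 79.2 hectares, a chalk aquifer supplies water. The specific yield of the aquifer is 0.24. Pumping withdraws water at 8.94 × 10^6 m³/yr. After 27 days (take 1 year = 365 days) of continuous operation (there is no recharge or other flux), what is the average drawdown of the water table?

A = 79.2 hectares = 7.92 × 10^5 m²
Q = 8.94 × 10^6 m³/yr = 24490 m³/d
ΔV = Q × t = 24490 m³/d × 27 d = 6.613 × 10^5 m³
Δh = ΔV / (Sy × A) = 6.613 × 10^5 / (0.24 × 7.92 × 10^5) = 3.479 m

Δh ≈ 3.48 m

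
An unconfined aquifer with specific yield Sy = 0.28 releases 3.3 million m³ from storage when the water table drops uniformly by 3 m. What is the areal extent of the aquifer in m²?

ΔV = 3.3 million m³ = 3.3 × 10^6 m³
A = ΔV / (Sy × Δh) = 3.3 × 10^6 / (0.28 × 3) = 3.929 × 10^6 m²

A ≈ 3.93 × 10^6 m²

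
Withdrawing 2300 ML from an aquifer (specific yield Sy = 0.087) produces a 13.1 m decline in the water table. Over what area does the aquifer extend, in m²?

ΔV = 2300 ML = 2.3 × 10^6 m³
A = ΔV / (Sy × Δh) = 2.3 × 10^6 / (0.087 × 13.1) = 2.018 × 10^6 m²

A ≈ 2.02 × 10^6 m²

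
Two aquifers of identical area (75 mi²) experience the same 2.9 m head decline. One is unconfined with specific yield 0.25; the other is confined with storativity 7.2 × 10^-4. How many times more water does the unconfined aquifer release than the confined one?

A = 75 mi² = 1.942 × 10^8 m²
Unconfined: ΔV_u = Sy × A × Δh = 0.25 × 1.942 × 10^8 × 2.9 = 1.408 × 10^8 m³
Confined: ΔV_c = S × A × Δh = 7.2 × 10^-4 × 1.942 × 10^8 × 2.9 = 4.056 × 10^5 m³
Ratio = ΔV_u / ΔV_c = Sy / S = 0.25 / 7.2 × 10^-4 = 347.2

ΔV_u / ΔV_c ≈ 347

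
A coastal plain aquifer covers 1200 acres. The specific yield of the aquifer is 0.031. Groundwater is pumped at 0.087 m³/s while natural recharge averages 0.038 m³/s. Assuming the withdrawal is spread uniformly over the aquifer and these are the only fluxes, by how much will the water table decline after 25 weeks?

Δh ≈ 4.92 m

A = 1200 acres = 4.856 × 10^6 m²
Net abstraction = 0.087 − 0.038 = 0.049 m³/s
Q_net = 0.049 m³/s = 4234 m³/d
t = 25 weeks = 175 d
ΔV = Q × t = 4234 m³/d × 175 d = 7.409 × 10^5 m³
Δh = ΔV / (Sy × A) = 7.409 × 10^5 / (0.031 × 4.856 × 10^6) = 4.921 m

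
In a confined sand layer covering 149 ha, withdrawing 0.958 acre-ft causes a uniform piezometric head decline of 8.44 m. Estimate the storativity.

S ≈ 9.4 × 10^-5

A = 149 ha = 1.49 × 10^6 m²
ΔV = 0.958 acre-ft = 1182 m³
S = ΔV / (A × Δh) = 1182 m³ / (1.49 × 10^6 m² × 8.44 m) = 9.397 × 10^-5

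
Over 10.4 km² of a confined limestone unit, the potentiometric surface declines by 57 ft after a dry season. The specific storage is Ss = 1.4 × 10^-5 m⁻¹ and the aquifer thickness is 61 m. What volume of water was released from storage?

S = Ss × b = 1.4 × 10^-5 m⁻¹ × 61 m = 8.54 × 10^-4
A = 10.4 km² = 1.04 × 10^7 m²
Δh = 57 ft = 17.37 m
ΔV = S × A × Δh = 8.54 × 10^-4 × 1.04 × 10^7 m² × 17.37 m = 1.543 × 10^5 m³

ΔV ≈ 1.54 × 10^5 m³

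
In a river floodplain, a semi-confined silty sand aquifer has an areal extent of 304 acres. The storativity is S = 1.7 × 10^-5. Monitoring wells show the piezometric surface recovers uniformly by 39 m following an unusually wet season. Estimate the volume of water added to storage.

A = 304 acres = 1.23 × 10^6 m²
ΔV = S × A × Δh = 1.7 × 10^-5 × 1.23 × 10^6 m² × 39 m = 815.7 m³

ΔV ≈ 816 m³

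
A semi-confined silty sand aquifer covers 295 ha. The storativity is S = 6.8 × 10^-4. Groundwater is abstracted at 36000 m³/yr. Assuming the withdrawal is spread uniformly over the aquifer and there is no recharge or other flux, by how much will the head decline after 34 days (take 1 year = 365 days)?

Δh ≈ 1.67 m

A = 295 ha = 2.95 × 10^6 m²
Q = 36000 m³/yr = 98.63 m³/d
ΔV = Q × t = 98.63 m³/d × 34 d = 3353 m³
Δh = ΔV / (S × A) = 3353 / (6.8 × 10^-4 × 2.95 × 10^6) = 1.672 m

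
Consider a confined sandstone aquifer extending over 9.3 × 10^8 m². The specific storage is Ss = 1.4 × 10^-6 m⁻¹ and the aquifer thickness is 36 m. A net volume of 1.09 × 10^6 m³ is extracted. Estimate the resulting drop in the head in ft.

S = Ss × b = 1.4 × 10^-6 m⁻¹ × 36 m = 5.04 × 10^-5
Δh = ΔV / (S × A) = 1.09 × 10^6 m³ / (5.04 × 10^-5 × 9.3 × 10^8 m²) = 23.25 m
Δh = 23.25 m = 76.3 ft

Δh ≈ 76.3 ft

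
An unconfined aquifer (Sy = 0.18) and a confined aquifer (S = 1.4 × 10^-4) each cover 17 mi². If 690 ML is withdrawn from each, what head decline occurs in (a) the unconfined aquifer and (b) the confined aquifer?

Δh_u ≈ 0.0871 m; Δh_c ≈ 112 m

A = 17 mi² = 4.403 × 10^7 m²
ΔV = 690 ML = 6.9 × 10^5 m³
Unconfined: Δh_u = ΔV/(Sy·A) = 6.9 × 10^5/(0.18 × 4.403 × 10^7) = 0.08706 m
Confined: Δh_c = ΔV/(S·A) = 6.9 × 10^5/(1.4 × 10^-4 × 4.403 × 10^7) = 111.9 m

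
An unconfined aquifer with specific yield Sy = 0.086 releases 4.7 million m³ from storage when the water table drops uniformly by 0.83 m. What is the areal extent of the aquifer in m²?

ΔV = 4.7 million m³ = 4.7 × 10^6 m³
A = ΔV / (Sy × Δh) = 4.7 × 10^6 / (0.086 × 0.83) = 6.584 × 10^7 m²

A ≈ 6.58 × 10^7 m²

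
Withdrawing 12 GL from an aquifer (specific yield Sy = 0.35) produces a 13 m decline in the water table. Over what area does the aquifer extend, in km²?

ΔV = 12 GL = 1.2 × 10^7 m³
A = ΔV / (Sy × Δh) = 1.2 × 10^7 / (0.35 × 13) = 2.637 × 10^6 m²
A = 2.637 × 10^6 m² = 2.637 km²

A ≈ 2.64 km²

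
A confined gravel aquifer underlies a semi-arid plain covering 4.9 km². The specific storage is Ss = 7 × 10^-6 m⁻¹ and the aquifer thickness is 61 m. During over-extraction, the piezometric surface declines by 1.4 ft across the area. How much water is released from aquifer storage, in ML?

ΔV ≈ 0.893 ML

S = Ss × b = 7 × 10^-6 m⁻¹ × 61 m = 4.27 × 10^-4
A = 4.9 km² = 4.9 × 10^6 m²
Δh = 1.4 ft = 0.4267 m
ΔV = S × A × Δh = 4.27 × 10^-4 × 4.9 × 10^6 m² × 0.4267 m = 892.8 m³
ΔV = 892.8 m³ = 0.8928 ML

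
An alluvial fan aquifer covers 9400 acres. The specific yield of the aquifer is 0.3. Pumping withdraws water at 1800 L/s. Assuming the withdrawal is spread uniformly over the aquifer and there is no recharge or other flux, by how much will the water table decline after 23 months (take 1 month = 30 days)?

A = 9400 acres = 3.804 × 10^7 m²
Q = 1800 L/s = 1.555 × 10^5 m³/d
t = 23 months = 690 d
ΔV = Q × t = 1.555 × 10^5 m³/d × 690 d = 1.073 × 10^8 m³
Δh = ΔV / (Sy × A) = 1.073 × 10^8 / (0.3 × 3.804 × 10^7) = 9.403 m

Δh ≈ 9.4 m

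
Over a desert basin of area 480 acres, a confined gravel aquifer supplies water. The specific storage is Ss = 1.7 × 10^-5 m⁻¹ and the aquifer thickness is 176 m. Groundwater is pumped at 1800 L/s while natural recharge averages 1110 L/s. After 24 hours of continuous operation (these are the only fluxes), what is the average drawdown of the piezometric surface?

S = Ss × b = 1.7 × 10^-5 m⁻¹ × 176 m = 2.992 × 10^-3
A = 480 acres = 1.942 × 10^6 m²
Net abstraction = 1800 − 1110 = 690 L/s
Q_net = 690 L/s = 59620 m³/d
t = 24 hours = 1 d
ΔV = Q × t = 59620 m³/d × 1 d = 59620 m³
Δh = ΔV / (S × A) = 59620 / (0.002992 × 1.942 × 10^6) = 10.26 m

Δh ≈ 10.3 m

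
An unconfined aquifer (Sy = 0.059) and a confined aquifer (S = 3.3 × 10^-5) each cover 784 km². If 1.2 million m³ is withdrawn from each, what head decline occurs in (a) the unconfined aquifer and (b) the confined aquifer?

A = 784 km² = 7.84 × 10^8 m²
ΔV = 1.2 million m³ = 1.2 × 10^6 m³
Unconfined: Δh_u = ΔV/(Sy·A) = 1.2 × 10^6/(0.059 × 7.84 × 10^8) = 0.02594 m
Confined: Δh_c = ΔV/(S·A) = 1.2 × 10^6/(3.3 × 10^-5 × 7.84 × 10^8) = 46.38 m

Δh_u ≈ 0.0259 m; Δh_c ≈ 46.4 m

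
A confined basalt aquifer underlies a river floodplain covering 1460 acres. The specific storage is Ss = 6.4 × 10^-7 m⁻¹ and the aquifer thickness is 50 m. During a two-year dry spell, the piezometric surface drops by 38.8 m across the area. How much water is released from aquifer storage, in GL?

ΔV ≈ 0.00734 GL

S = Ss × b = 6.4 × 10^-7 m⁻¹ × 50 m = 3.2 × 10^-5
A = 1460 acres = 5.908 × 10^6 m²
ΔV = S × A × Δh = 3.2 × 10^-5 × 5.908 × 10^6 m² × 38.8 m = 7336 m³
ΔV = 7336 m³ = 0.007336 GL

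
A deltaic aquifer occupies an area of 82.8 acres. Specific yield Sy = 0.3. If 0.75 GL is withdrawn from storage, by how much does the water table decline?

A = 82.8 acres = 3.351 × 10^5 m²
ΔV = 0.75 GL = 7.5 × 10^5 m³
Δh = ΔV / (Sy × A) = 7.5 × 10^5 m³ / (0.3 × 3.351 × 10^5 m²) = 7.461 m

Δh ≈ 7.46 m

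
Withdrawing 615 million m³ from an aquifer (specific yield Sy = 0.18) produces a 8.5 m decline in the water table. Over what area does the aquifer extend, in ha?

ΔV = 615 million m³ = 6.15 × 10^8 m³
A = ΔV / (Sy × Δh) = 6.15 × 10^8 / (0.18 × 8.5) = 4.02 × 10^8 m²
A = 4.02 × 10^8 m² = 40200 ha

A ≈ 40200 ha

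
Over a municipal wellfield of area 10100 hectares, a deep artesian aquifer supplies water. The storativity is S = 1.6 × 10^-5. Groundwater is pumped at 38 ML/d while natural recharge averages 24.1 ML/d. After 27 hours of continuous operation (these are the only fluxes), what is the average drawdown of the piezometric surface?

A = 10100 hectares = 1.01 × 10^8 m²
Net abstraction = 38 − 24.1 = 13.9 ML/d
Q_net = 13.9 ML/d = 13900 m³/d
t = 27 hours = 1.125 d
ΔV = Q × t = 13900 m³/d × 1.125 d = 15640 m³
Δh = ΔV / (S × A) = 15640 / (1.6 × 10^-5 × 1.01 × 10^8) = 9.677 m

Δh ≈ 9.68 m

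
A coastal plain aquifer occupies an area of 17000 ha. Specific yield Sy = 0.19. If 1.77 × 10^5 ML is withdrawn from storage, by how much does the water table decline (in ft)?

A = 17000 ha = 1.7 × 10^8 m²
ΔV = 1.77 × 10^5 ML = 1.77 × 10^8 m³
Δh = ΔV / (Sy × A) = 1.77 × 10^8 m³ / (0.19 × 1.7 × 10^8 m²) = 5.48 m
Δh = 5.48 m = 17.98 ft

Δh ≈ 18 ft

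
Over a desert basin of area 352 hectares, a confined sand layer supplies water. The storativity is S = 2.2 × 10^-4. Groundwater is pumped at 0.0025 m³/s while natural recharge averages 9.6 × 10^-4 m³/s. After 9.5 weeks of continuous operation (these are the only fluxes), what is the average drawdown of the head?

Δh ≈ 11.4 m

A = 352 hectares = 3.52 × 10^6 m²
Net abstraction = 0.0025 − 9.6 × 10^-4 = 0.00154 m³/s
Q_net = 0.00154 m³/s = 133.1 m³/d
t = 9.5 weeks = 66.5 d
ΔV = Q × t = 133.1 m³/d × 66.5 d = 8848 m³
Δh = ΔV / (S × A) = 8848 / (2.2 × 10^-4 × 3.52 × 10^6) = 11.43 m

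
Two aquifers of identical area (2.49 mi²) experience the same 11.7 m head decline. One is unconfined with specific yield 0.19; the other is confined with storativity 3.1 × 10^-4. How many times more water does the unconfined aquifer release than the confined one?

ΔV_u / ΔV_c ≈ 613

A = 2.49 mi² = 6.449 × 10^6 m²
Unconfined: ΔV_u = Sy × A × Δh = 0.19 × 6.449 × 10^6 × 11.7 = 1.434 × 10^7 m³
Confined: ΔV_c = S × A × Δh = 3.1 × 10^-4 × 6.449 × 10^6 × 11.7 = 23390 m³
Ratio = ΔV_u / ΔV_c = Sy / S = 0.19 / 3.1 × 10^-4 = 612.9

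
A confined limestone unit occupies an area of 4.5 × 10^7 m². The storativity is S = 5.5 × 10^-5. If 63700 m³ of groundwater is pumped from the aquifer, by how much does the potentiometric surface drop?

Δh ≈ 25.7 m

Δh = ΔV / (S × A) = 63700 m³ / (5.5 × 10^-5 × 4.5 × 10^7 m²) = 25.74 m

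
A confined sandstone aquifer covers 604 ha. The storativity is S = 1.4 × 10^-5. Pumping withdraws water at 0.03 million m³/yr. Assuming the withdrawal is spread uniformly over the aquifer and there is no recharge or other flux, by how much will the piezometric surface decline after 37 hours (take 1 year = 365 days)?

Δh ≈ 1.5 m

A = 604 ha = 6.04 × 10^6 m²
Q = 0.03 million m³/yr = 82.19 m³/d
t = 37 hours = 1.542 d
ΔV = Q × t = 82.19 m³/d × 1.542 d = 126.7 m³
Δh = ΔV / (S × A) = 126.7 / (1.4 × 10^-5 × 6.04 × 10^6) = 1.498 m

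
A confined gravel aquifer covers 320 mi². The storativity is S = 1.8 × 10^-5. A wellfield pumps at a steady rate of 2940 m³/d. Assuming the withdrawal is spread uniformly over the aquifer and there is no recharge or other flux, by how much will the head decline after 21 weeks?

A = 320 mi² = 8.288 × 10^8 m²
t = 21 weeks = 147 d
ΔV = Q × t = 2940 m³/d × 147 d = 4.322 × 10^5 m³
Δh = ΔV / (S × A) = 4.322 × 10^5 / (1.8 × 10^-5 × 8.288 × 10^8) = 28.97 m

Δh ≈ 29 m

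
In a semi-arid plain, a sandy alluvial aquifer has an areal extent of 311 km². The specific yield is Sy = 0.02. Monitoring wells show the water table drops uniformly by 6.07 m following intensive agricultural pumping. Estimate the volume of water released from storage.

A = 311 km² = 3.11 × 10^8 m²
ΔV = Sy × A × Δh = 0.02 × 3.11 × 10^8 m² × 6.07 m = 3.776 × 10^7 m³

ΔV ≈ 3.78 × 10^7 m³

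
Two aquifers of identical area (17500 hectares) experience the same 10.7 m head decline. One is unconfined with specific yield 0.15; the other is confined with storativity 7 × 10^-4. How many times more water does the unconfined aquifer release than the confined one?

A = 17500 hectares = 1.75 × 10^8 m²
Unconfined: ΔV_u = Sy × A × Δh = 0.15 × 1.75 × 10^8 × 10.7 = 2.809 × 10^8 m³
Confined: ΔV_c = S × A × Δh = 7 × 10^-4 × 1.75 × 10^8 × 10.7 = 1.311 × 10^6 m³
Ratio = ΔV_u / ΔV_c = Sy / S = 0.15 / 7 × 10^-4 = 214.3

ΔV_u / ΔV_c ≈ 214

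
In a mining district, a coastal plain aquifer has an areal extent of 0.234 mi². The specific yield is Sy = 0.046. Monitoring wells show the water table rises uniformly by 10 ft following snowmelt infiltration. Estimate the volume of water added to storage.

ΔV ≈ 85000 m³

A = 0.234 mi² = 6.061 × 10^5 m²
Δh = 10 ft = 3.048 m
ΔV = Sy × A × Δh = 0.046 × 6.061 × 10^5 m² × 3.048 m = 84970 m³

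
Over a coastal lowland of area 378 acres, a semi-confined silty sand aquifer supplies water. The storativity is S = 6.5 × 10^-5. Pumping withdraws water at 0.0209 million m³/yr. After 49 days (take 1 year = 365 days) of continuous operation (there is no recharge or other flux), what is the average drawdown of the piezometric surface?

A = 378 acres = 1.53 × 10^6 m²
Q = 0.0209 million m³/yr = 57.26 m³/d
ΔV = Q × t = 57.26 m³/d × 49 d = 2806 m³
Δh = ΔV / (S × A) = 2806 / (6.5 × 10^-5 × 1.53 × 10^6) = 28.22 m

Δh ≈ 28.2 m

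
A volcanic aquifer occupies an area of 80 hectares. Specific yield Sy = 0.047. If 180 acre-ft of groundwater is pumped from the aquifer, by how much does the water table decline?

A = 80 hectares = 8 × 10^5 m²
ΔV = 180 acre-ft = 2.22 × 10^5 m³
Δh = ΔV / (Sy × A) = 2.22 × 10^5 m³ / (0.047 × 8 × 10^5 m²) = 5.905 m

Δh ≈ 5.9 m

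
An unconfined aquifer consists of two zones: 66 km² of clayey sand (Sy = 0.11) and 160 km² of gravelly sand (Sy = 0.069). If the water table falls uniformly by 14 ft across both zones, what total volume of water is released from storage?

A₁ = 66 km² = 6.6 × 10^7 m²; A₂ = 160 km² = 1.6 × 10^8 m²
Δh = 14 ft = 4.267 m
ΔV₁ = 0.11 × 6.6 × 10^7 × 4.267 = 3.098 × 10^7 m³
ΔV₂ = 0.069 × 1.6 × 10^8 × 4.267 = 4.711 × 10^7 m³
ΔV = ΔV₁ + ΔV₂ = 7.809 × 10^7 m³

ΔV ≈ 7.81 × 10^7 m³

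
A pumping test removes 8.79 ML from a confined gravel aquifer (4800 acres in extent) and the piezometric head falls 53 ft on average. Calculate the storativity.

S ≈ 2.8 × 10^-5

A = 4800 acres = 1.942 × 10^7 m²
Δh = 53 ft = 16.15 m
ΔV = 8.79 ML = 8790 m³
S = ΔV / (A × Δh) = 8790 m³ / (1.942 × 10^7 m² × 16.15 m) = 2.801 × 10^-5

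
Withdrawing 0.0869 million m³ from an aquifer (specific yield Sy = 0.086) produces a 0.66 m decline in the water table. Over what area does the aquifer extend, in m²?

A ≈ 1.53 × 10^6 m²

ΔV = 0.0869 million m³ = 86900 m³
A = ΔV / (Sy × Δh) = 86900 / (0.086 × 0.66) = 1.531 × 10^6 m²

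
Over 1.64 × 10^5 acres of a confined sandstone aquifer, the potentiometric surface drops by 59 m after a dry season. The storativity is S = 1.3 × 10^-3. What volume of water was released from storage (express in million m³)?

ΔV ≈ 50.9 million m³

A = 1.64 × 10^5 acres = 6.637 × 10^8 m²
ΔV = S × A × Δh = 0.0013 × 6.637 × 10^8 m² × 59 m = 5.09 × 10^7 m³
ΔV = 5.09 × 10^7 m³ = 50.9 million m³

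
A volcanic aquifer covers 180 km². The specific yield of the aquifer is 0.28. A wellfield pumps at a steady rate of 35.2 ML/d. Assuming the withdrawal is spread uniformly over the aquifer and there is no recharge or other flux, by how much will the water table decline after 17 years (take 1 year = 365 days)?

A = 180 km² = 1.8 × 10^8 m²
Q = 35.2 ML/d = 35200 m³/d
t = 17 years = 6205 d
ΔV = Q × t = 35200 m³/d × 6205 d = 2.184 × 10^8 m³
Δh = ΔV / (Sy × A) = 2.184 × 10^8 / (0.28 × 1.8 × 10^8) = 4.334 m

Δh ≈ 4.33 m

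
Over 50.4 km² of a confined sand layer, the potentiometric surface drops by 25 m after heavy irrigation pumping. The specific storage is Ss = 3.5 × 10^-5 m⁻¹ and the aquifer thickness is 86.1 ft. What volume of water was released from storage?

ΔV ≈ 1.16 × 10^6 m³

b = 86.1 ft = 26.24 m
S = Ss × b = 3.5 × 10^-5 m⁻¹ × 26.24 m = 9.185 × 10^-4
A = 50.4 km² = 5.04 × 10^7 m²
ΔV = S × A × Δh = 9.185 × 10^-4 × 5.04 × 10^7 m² × 25 m = 1.157 × 10^6 m³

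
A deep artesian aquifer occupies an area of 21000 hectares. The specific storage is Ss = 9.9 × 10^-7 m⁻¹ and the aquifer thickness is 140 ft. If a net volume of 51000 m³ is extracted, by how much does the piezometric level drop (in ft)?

b = 140 ft = 42.67 m
S = Ss × b = 9.9 × 10^-7 m⁻¹ × 42.67 m = 4.225 × 10^-5
A = 21000 hectares = 2.1 × 10^8 m²
Δh = ΔV / (S × A) = 51000 m³ / (4.225 × 10^-5 × 2.1 × 10^8 m²) = 5.749 m
Δh = 5.749 m = 18.86 ft

Δh ≈ 18.9 ft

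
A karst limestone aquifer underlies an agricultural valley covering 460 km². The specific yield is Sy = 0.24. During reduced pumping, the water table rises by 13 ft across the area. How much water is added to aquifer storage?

A = 460 km² = 4.6 × 10^8 m²
Δh = 13 ft = 3.962 m
ΔV = Sy × A × Δh = 0.24 × 4.6 × 10^8 m² × 3.962 m = 4.374 × 10^8 m³

ΔV ≈ 4.37 × 10^8 m³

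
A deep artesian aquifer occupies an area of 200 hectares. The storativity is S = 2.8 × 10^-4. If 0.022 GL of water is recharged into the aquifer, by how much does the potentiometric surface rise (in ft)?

A = 200 hectares = 2 × 10^6 m²
ΔV = 0.022 GL = 22000 m³
Δh = ΔV / (S × A) = 22000 m³ / (2.8 × 10^-4 × 2 × 10^6 m²) = 39.29 m
Δh = 39.29 m = 128.9 ft

Δh ≈ 129 ft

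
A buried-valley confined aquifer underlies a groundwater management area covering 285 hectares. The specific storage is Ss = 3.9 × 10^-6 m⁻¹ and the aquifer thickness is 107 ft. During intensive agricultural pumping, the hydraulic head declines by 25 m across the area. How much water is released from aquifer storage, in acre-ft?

ΔV ≈ 7.35 acre-ft

b = 107 ft = 32.61 m
S = Ss × b = 3.9 × 10^-6 m⁻¹ × 32.61 m = 1.272 × 10^-4
A = 285 hectares = 2.85 × 10^6 m²
ΔV = S × A × Δh = 1.272 × 10^-4 × 2.85 × 10^6 m² × 25 m = 9063 m³
ΔV = 9063 m³ = 7.347 acre-ft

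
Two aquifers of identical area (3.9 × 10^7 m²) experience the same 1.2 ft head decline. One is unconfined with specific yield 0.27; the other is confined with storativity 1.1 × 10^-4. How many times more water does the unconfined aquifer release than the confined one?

ΔV_u / ΔV_c ≈ 2450

Δh = 1.2 ft = 0.3658 m
Unconfined: ΔV_u = Sy × A × Δh = 0.27 × 3.9 × 10^7 × 0.3658 = 3.851 × 10^6 m³
Confined: ΔV_c = S × A × Δh = 1.1 × 10^-4 × 3.9 × 10^7 × 0.3658 = 1569 m³
Ratio = ΔV_u / ΔV_c = Sy / S = 0.27 / 1.1 × 10^-4 = 2455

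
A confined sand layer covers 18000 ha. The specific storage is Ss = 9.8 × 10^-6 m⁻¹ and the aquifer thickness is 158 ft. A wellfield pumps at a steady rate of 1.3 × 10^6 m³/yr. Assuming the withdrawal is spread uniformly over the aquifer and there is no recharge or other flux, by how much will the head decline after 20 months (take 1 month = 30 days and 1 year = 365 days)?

b = 158 ft = 48.16 m
S = Ss × b = 9.8 × 10^-6 m⁻¹ × 48.16 m = 4.72 × 10^-4
A = 18000 ha = 1.8 × 10^8 m²
Q = 1.3 × 10^6 m³/yr = 3562 m³/d
t = 20 months = 600 d
ΔV = Q × t = 3562 m³/d × 600 d = 2.137 × 10^6 m³
Δh = ΔV / (S × A) = 2.137 × 10^6 / (4.72 × 10^-4 × 1.8 × 10^8) = 25.16 m

Δh ≈ 25.2 m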